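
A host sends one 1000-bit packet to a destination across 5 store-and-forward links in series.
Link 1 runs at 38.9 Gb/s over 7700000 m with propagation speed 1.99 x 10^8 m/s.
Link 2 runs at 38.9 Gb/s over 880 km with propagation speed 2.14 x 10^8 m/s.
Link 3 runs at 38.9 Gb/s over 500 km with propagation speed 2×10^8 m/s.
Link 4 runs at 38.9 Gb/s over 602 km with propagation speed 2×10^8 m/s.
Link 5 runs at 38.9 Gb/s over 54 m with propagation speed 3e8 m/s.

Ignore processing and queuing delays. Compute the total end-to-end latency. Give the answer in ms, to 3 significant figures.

Transmission delay per hop = L/R = 1000/38900000000 = 2.57069e-05 ms; 5 hops → 0.000128535 ms.
Propagation delays (d/s per hop): 38.6935, 4.11215, 2.5, 3.01, 0.00018 ms; sum = 48.3158 ms.
End-to-end = 48.3 ms.

48.3 ms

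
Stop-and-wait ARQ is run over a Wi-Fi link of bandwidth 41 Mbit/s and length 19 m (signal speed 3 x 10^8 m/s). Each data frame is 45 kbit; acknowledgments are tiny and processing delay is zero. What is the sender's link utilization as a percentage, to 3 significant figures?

100 %

t_tx = L/R = 45000/41000000 = 0.00109756 s.
t_prop = 19/300000000 = 6.33333e-08 s; RTT = 1.26667e-07 s.
Cycle = t_tx + RTT = 0.00109769 s.
Utilization = t_tx / cycle = 0.00109756/0.00109769 = 100 %.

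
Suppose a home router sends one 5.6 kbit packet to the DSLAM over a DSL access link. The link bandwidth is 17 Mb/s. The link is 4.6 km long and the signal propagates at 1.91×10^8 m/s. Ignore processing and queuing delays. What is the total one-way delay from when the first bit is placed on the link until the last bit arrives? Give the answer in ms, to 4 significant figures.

L = 5600 bits.
Transmission delay = L/R = 5600 / 17000000 = 0.329412 ms.
Propagation delay = d/s = 4600 m / 191000000 m/s = 0.0240838 ms.
Total = 0.3535 ms.

0.3535 ms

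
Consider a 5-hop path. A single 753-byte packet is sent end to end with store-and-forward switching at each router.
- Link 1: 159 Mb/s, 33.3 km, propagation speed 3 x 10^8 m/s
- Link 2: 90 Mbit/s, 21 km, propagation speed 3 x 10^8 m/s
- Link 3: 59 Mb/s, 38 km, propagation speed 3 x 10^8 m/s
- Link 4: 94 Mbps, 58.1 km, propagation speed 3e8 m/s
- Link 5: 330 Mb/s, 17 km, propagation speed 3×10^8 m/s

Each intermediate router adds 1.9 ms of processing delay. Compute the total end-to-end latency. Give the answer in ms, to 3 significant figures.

8.45 ms

L = 753 × 8 = 6024 bits.
Transmission delays (L/R per hop): 0.0378868, 0.0669333, 0.102102, 0.0640851, 0.0182545 ms; sum = 0.289261 ms.
Propagation delays (d/s per hop): 0.111, 0.07, 0.126667, 0.193667, 0.0566667 ms; sum = 0.558 ms.
Processing at 4 router(s): 4 × 1.9 ms = 7.6 ms.
End-to-end = 8.45 ms.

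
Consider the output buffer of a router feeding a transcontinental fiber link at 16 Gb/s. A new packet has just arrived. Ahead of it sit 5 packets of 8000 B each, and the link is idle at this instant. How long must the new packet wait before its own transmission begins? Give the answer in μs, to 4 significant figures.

20.00 μs

Each queued packet: L/R = 64000/16000000000 = 4 μs.
5 queued → 20 μs.
Queuing delay = 20.00 μs.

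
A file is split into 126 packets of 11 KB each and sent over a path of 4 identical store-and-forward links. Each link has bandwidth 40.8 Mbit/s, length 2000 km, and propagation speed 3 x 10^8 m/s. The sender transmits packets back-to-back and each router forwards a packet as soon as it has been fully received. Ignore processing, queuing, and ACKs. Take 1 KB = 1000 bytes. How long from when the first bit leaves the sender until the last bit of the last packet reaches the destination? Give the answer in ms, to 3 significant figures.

Per-hop transmission t_tx = L/R = 88000/40800000 = 2.15686 ms.
Per-hop propagation t_prop = 2000000/300000000 = 6.66667 ms.
Pipeline fill: first packet needs 4·t_tx to clear all hops; remaining 125 packets each add one t_tx.
Total = (4+126-1)·t_tx + 4·t_prop = 129·2.15686 + 4·6.66667 = 305 ms.

305 ms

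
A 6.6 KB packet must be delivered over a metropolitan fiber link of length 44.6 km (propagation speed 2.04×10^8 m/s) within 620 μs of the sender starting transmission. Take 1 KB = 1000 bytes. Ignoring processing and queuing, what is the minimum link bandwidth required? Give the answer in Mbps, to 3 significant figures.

132 Mbps

L = 52800 bits.
Propagation delay = 44600 / 204000000 = 218.627 μs.
Transmission budget = 620 − 218.627 = 401.373 μs.
R ≥ L / t_tx = 52800 bits / 0.000401373 s = 132 Mbps.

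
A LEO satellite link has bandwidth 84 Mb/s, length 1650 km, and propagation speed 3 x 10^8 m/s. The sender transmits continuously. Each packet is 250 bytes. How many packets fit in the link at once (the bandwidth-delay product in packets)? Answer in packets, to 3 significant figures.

231 packets

Propagation delay = 1650000 / 300000000 = 0.0055 s.
BDP = R × t_prop = 84000000 × 0.0055 = 462000 bits.
In packets of 2000 bits: 231 packets.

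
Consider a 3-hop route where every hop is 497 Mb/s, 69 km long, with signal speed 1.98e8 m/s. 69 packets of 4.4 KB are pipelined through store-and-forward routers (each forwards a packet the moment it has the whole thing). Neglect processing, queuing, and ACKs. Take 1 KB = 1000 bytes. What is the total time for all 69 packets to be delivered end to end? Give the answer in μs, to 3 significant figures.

Per-hop transmission t_tx = L/R = 35200/497000000 = 70.8249 μs.
Per-hop propagation t_prop = 69000/198000000 = 348.485 μs.
Pipeline fill: first packet needs 3·t_tx to clear all hops; remaining 68 packets each add one t_tx.
Total = (3+69-1)·t_tx + 3·t_prop = 71·70.8249 + 3·348.485 = 6070 μs.

6070 μs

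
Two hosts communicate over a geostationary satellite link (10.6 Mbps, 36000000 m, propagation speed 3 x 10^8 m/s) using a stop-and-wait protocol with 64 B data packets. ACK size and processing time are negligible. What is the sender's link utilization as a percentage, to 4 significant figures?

0.02012 %

t_tx = L/R = 512/10600000 = 4.83019e-05 s.
t_prop = 36000000/300000000 = 0.12 s; RTT = 0.24 s.
Cycle = t_tx + RTT = 0.240048 s.
Utilization = t_tx / cycle = 4.83019e-05/0.240048 = 0.02012 %.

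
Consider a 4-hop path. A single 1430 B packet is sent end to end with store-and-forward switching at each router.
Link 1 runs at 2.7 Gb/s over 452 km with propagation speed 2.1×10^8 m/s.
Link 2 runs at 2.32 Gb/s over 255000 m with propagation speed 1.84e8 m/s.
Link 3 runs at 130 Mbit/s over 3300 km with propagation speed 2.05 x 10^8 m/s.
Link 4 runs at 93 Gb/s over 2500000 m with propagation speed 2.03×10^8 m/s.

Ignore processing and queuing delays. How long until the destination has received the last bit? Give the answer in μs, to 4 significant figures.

32050 μs

L = 1430 × 8 = 11440 bits.
Transmission delays (L/R per hop): 4.23704, 4.93103, 88, 0.123011 μs; sum = 97.2911 μs.
Propagation delays (d/s per hop): 2152.38, 1385.87, 16097.6, 12315.3 μs; sum = 31951.1 μs.
End-to-end = 32050 μs.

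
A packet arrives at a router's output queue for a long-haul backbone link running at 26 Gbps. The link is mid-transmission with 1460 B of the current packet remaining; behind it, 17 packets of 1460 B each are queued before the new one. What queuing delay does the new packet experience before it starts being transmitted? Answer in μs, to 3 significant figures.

8.09 μs

Each queued packet: L/R = 11680/26000000000 = 0.449231 μs.
17 queued → 7.63692 μs.
Plus remaining 11680 bits of current packet: 0.449231 μs.
Queuing delay = 8.09 μs.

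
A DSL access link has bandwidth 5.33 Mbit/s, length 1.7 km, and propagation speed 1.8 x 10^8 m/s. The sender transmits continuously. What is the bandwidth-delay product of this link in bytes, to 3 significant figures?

Propagation delay = 1700 / 180000000 = 9.44444e-06 s.
BDP = R × t_prop = 5330000 × 9.44444e-06 = 50.3389 bits.
In bytes: 50.3389/8 = 6.29 bytes.

6.29 bytes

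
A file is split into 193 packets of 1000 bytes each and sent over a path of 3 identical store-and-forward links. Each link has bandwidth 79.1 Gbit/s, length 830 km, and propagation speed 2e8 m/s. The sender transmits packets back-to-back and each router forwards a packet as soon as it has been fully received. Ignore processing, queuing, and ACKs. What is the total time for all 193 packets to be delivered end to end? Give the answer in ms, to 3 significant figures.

12.5 ms

Per-hop transmission t_tx = L/R = 8000/79100000000 = 0.000101138 ms.
Per-hop propagation t_prop = 830000/200000000 = 4.15 ms.
Pipeline fill: first packet needs 3·t_tx to clear all hops; remaining 192 packets each add one t_tx.
Total = (3+193-1)·t_tx + 3·t_prop = 195·0.000101138 + 3·4.15 = 12.5 ms.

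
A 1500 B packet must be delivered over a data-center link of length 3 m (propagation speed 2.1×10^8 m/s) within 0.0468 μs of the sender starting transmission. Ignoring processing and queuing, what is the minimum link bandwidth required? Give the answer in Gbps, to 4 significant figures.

369.1 Gbps

L = 12000 bits.
Propagation delay = 3 / 210000000 = 0.0142857 μs.
Transmission budget = 0.0468 − 0.0142857 = 0.0325143 μs.
R ≥ L / t_tx = 12000 bits / 3.25143e-08 s = 369.1 Gbps.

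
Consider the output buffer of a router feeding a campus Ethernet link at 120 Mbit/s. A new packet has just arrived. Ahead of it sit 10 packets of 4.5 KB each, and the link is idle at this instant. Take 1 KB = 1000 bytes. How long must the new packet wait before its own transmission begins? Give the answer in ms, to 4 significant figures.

Each queued packet: L/R = 36000/120000000 = 0.3 ms.
10 queued → 3 ms.
Queuing delay = 3.000 ms.

3.000 ms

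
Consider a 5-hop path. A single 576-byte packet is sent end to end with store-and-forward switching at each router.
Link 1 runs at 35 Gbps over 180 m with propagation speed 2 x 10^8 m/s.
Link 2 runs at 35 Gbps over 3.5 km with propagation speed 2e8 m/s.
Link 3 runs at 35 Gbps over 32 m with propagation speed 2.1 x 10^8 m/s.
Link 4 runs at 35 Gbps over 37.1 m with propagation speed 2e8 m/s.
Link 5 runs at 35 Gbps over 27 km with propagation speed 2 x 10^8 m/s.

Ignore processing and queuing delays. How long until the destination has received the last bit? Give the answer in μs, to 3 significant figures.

154 μs

L = 576 × 8 = 4608 bits.
Transmission delay per hop = L/R = 4608/35000000000 = 0.131657 μs; 5 hops → 0.658286 μs.
Propagation delays (d/s per hop): 0.9, 17.5, 0.152381, 0.1855, 135 μs; sum = 153.738 μs.
End-to-end = 154 μs.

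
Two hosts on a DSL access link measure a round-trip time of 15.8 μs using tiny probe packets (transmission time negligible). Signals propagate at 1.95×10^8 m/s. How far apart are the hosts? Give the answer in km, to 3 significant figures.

1.54 km

One-way propagation = RTT/2 = 7.9 μs.
d = s × t = 195000000 × 7.9e-06 = 1.54 km.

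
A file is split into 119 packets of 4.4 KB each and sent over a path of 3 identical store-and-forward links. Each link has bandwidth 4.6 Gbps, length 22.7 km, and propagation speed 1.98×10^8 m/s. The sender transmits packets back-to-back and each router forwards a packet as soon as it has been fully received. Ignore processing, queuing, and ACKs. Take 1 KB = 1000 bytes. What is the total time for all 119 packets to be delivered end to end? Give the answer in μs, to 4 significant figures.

Per-hop transmission t_tx = L/R = 35200/4600000000 = 7.65217 μs.
Per-hop propagation t_prop = 22700/198000000 = 114.646 μs.
Pipeline fill: first packet needs 3·t_tx to clear all hops; remaining 118 packets each add one t_tx.
Total = (3+119-1)·t_tx + 3·t_prop = 121·7.65217 + 3·114.646 = 1270 μs.

1270 μs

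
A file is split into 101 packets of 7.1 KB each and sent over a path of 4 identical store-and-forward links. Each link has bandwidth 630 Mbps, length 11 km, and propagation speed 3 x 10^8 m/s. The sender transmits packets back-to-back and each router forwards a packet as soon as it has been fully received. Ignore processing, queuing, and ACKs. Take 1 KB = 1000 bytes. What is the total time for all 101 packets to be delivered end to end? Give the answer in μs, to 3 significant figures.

Per-hop transmission t_tx = L/R = 56800/630000000 = 90.1587 μs.
Per-hop propagation t_prop = 11000/300000000 = 36.6667 μs.
Pipeline fill: first packet needs 4·t_tx to clear all hops; remaining 100 packets each add one t_tx.
Total = (4+101-1)·t_tx + 4·t_prop = 104·90.1587 + 4·36.6667 = 9520 μs.

9520 μs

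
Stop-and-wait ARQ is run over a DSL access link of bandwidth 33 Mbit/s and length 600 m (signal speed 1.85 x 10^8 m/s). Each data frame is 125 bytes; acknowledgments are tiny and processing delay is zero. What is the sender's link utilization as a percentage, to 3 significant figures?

82.4 %

t_tx = L/R = 1000/33000000 = 3.0303e-05 s.
t_prop = 600/185000000 = 3.24324e-06 s; RTT = 6.48649e-06 s.
Cycle = t_tx + RTT = 3.67895e-05 s.
Utilization = t_tx / cycle = 3.0303e-05/3.67895e-05 = 82.4 %.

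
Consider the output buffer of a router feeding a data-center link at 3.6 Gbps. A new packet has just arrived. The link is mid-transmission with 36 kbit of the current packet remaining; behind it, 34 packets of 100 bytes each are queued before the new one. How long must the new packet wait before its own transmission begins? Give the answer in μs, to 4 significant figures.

17.56 μs

Each queued packet: L/R = 800/3600000000 = 0.222222 μs.
34 queued → 7.55556 μs.
Plus remaining 36000 bits of current packet: 10 μs.
Queuing delay = 17.56 μs.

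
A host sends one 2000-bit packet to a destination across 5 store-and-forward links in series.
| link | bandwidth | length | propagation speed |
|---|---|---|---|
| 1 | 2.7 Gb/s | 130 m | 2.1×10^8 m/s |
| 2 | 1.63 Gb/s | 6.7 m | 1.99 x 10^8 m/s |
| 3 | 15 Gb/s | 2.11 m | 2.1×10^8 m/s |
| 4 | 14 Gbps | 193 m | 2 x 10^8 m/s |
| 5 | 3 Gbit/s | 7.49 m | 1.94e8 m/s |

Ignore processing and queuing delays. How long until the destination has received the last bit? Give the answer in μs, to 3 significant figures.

4.58 μs

Transmission delays (L/R per hop): 0.740741, 1.22699, 0.133333, 0.142857, 0.666667 μs; sum = 2.91059 μs.
Propagation delays (d/s per hop): 0.619048, 0.0336683, 0.0100476, 0.965, 0.0386082 μs; sum = 1.66637 μs.
End-to-end = 4.58 μs.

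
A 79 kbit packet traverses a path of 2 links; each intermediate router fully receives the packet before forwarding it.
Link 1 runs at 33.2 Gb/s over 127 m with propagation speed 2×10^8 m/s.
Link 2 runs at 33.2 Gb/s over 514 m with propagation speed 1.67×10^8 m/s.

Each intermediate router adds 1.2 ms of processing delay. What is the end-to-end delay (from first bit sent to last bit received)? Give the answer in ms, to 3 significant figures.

L = 79000 bits.
Transmission delay per hop = L/R = 79000/3.32e+10 = 0.00237952 ms; 2 hops → 0.00475904 ms.
Propagation delays (d/s per hop): 0.000635, 0.00307784 ms; sum = 0.00371284 ms.
Processing at 1 router(s): 1 × 1.2 ms = 1.2 ms.
End-to-end = 1.21 ms.

1.21 ms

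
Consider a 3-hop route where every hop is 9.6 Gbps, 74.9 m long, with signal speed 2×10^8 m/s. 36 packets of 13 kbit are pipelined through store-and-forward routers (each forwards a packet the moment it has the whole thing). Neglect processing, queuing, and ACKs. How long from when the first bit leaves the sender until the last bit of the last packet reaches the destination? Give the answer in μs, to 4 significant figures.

Per-hop transmission t_tx = L/R = 13000/9600000000 = 1.35417 μs.
Per-hop propagation t_prop = 74.9/200000000 = 0.3745 μs.
Pipeline fill: first packet needs 3·t_tx to clear all hops; remaining 35 packets each add one t_tx.
Total = (3+36-1)·t_tx + 3·t_prop = 38·1.35417 + 3·0.3745 = 52.58 μs.

52.58 μs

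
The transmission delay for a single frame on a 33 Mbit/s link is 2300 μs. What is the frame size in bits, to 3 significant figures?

75900 bits

L = R × t_tx = 33000000 b/s × 0.0023 s = 75900 bits.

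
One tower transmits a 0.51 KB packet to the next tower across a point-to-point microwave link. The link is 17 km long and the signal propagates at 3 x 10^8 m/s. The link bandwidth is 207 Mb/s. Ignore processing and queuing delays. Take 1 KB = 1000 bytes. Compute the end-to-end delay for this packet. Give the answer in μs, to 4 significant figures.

L = 4080 bits.
Transmission delay = L/R = 4080 / 207000000 = 19.7101 μs.
Propagation delay = d/s = 17000 m / 300000000 m/s = 56.6667 μs.
Total = 76.38 μs.

76.38 μs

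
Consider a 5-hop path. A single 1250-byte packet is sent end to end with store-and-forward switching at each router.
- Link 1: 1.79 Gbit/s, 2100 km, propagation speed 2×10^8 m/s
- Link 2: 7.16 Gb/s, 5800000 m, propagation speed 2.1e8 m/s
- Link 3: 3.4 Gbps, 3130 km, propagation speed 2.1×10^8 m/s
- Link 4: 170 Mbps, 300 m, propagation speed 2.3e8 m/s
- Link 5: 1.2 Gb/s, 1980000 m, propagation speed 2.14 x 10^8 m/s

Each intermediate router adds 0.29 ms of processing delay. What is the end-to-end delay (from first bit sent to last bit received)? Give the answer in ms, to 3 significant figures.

L = 1250 × 8 = 10000 bits.
Transmission delays (L/R per hop): 0.00558659, 0.00139665, 0.00294118, 0.0588235, 0.00833333 ms; sum = 0.0770813 ms.
Propagation delays (d/s per hop): 10.5, 27.619, 14.9048, 0.00130435, 9.25234 ms; sum = 62.2775 ms.
Processing at 4 router(s): 4 × 0.29 ms = 1.16 ms.
End-to-end = 63.5 ms.

63.5 ms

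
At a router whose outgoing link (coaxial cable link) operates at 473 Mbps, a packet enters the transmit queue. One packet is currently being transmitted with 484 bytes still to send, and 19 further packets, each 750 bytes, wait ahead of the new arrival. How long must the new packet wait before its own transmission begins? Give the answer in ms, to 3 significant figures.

Each queued packet: L/R = 6000/473000000 = 0.012685 ms.
19 queued → 0.241015 ms.
Plus remaining 3872 bits of current packet: 0.00818605 ms.
Queuing delay = 0.249 ms.

0.249 ms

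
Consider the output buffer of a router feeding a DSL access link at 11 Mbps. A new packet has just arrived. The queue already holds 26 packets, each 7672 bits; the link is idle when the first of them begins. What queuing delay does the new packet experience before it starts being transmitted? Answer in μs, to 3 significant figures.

Each queued packet: L/R = 7672/11000000 = 697.455 μs.
26 queued → 18133.8 μs.
Queuing delay = 18100 μs.

18100 μs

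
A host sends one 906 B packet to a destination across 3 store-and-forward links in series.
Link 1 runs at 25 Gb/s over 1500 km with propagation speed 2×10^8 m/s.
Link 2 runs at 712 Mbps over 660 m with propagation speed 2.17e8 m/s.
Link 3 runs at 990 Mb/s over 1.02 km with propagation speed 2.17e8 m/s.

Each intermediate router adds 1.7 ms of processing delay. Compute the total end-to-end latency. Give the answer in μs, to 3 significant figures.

10900 μs

L = 906 × 8 = 7248 bits.
Transmission delays (L/R per hop): 0.28992, 10.1798, 7.32121 μs; sum = 17.7909 μs.
Propagation delays (d/s per hop): 7500, 3.04147, 4.70046 μs; sum = 7507.74 μs.
Processing at 2 router(s): 2 × 1.7 ms = 3400 μs.
End-to-end = 10900 μs.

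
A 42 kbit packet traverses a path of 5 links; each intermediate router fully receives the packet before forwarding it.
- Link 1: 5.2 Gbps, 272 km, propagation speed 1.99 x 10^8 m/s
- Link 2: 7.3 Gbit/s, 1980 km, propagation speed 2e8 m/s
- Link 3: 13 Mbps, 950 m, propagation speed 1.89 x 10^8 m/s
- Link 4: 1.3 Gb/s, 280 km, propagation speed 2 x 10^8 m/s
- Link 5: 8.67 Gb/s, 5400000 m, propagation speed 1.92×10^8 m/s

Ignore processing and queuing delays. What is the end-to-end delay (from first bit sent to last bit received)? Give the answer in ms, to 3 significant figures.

44.1 ms

L = 42000 bits.
Transmission delays (L/R per hop): 0.00807692, 0.00575342, 3.23077, 0.0323077, 0.00484429 ms; sum = 3.28175 ms.
Propagation delays (d/s per hop): 1.36683, 9.9, 0.00502646, 1.4, 28.125 ms; sum = 40.7969 ms.
End-to-end = 44.1 ms.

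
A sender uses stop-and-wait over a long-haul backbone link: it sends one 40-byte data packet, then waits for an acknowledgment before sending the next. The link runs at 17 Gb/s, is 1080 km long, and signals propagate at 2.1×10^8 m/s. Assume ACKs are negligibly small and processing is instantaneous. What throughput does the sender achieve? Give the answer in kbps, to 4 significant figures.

t_tx = L/R = 320/17000000000 = 1.88235e-08 s.
t_prop = 1080000/210000000 = 0.00514286 s; RTT = 0.0102857 s.
Cycle = t_tx + RTT = 0.0102857 s.
Throughput = L / cycle = 320 / 0.0102857 = 31.11 kbps.

31.11 kbps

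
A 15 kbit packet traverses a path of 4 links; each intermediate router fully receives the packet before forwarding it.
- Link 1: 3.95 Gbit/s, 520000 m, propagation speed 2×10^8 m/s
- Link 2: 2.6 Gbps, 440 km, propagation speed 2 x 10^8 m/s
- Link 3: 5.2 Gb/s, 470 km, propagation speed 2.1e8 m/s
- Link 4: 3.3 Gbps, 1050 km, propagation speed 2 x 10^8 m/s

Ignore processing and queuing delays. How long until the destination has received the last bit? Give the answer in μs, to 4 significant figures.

L = 15000 bits.
Transmission delays (L/R per hop): 3.79747, 5.76923, 2.88462, 4.54545 μs; sum = 16.9968 μs.
Propagation delays (d/s per hop): 2600, 2200, 2238.1, 5250 μs; sum = 12288.1 μs.
End-to-end = 12310 μs.

12310 μs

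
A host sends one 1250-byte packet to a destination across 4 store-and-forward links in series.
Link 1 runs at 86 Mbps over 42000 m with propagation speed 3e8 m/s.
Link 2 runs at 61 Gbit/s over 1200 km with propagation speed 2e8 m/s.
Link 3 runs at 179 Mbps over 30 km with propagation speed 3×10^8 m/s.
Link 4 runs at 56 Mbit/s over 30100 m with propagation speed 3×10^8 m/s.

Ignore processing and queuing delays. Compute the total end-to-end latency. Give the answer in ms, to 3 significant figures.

L = 1250 × 8 = 10000 bits.
Transmission delays (L/R per hop): 0.116279, 0.000163934, 0.0558659, 0.178571 ms; sum = 0.35088 ms.
Propagation delays (d/s per hop): 0.14, 6, 0.1, 0.100333 ms; sum = 6.34033 ms.
End-to-end = 6.69 ms.

6.69 ms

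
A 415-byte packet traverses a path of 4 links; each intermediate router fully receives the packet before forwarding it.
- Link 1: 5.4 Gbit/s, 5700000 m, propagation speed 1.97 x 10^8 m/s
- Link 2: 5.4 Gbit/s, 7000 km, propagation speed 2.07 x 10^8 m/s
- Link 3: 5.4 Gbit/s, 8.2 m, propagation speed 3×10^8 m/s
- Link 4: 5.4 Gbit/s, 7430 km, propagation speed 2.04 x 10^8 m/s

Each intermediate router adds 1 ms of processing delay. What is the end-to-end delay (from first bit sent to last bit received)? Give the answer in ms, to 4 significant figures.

102.2 ms

L = 415 × 8 = 3320 bits.
Transmission delay per hop = L/R = 3320/5400000000 = 0.000614815 ms; 4 hops → 0.00245926 ms.
Propagation delays (d/s per hop): 28.934, 33.8164, 2.73333e-05, 36.4216 ms; sum = 99.172 ms.
Processing at 3 router(s): 3 × 1 ms = 3 ms.
End-to-end = 102.2 ms.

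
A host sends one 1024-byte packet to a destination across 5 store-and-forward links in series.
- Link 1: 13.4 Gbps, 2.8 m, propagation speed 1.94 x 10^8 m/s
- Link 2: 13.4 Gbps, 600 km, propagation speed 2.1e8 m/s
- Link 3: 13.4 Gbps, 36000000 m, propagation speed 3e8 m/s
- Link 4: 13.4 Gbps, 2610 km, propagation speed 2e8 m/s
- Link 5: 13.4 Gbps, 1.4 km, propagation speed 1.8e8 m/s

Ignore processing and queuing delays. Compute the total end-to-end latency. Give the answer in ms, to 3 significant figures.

136 ms

L = 1024 × 8 = 8192 bits.
Transmission delay per hop = L/R = 8192/13400000000 = 0.000611343 ms; 5 hops → 0.00305672 ms.
Propagation delays (d/s per hop): 1.4433e-05, 2.85714, 120, 13.05, 0.00777778 ms; sum = 135.915 ms.
End-to-end = 136 ms.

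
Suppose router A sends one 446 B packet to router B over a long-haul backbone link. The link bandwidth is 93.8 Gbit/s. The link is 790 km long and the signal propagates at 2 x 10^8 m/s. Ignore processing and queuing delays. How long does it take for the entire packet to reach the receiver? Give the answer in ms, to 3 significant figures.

L = 446 × 8 = 3568 bits.
Transmission delay = L/R = 3568 / 93800000000 = 3.80384e-05 ms.
Propagation delay = d/s = 790000 m / 200000000 m/s = 3.95 ms.
Total = 3.95 ms.

3.95 ms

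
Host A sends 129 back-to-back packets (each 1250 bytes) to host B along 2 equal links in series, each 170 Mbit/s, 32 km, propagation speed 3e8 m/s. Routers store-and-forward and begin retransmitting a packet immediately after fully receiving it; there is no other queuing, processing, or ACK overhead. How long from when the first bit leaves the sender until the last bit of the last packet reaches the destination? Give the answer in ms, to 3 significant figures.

7.86 ms

Per-hop transmission t_tx = L/R = 10000/170000000 = 0.0588235 ms.
Per-hop propagation t_prop = 32000/300000000 = 0.106667 ms.
Pipeline fill: first packet needs 2·t_tx to clear all hops; remaining 128 packets each add one t_tx.
Total = (2+129-1)·t_tx + 2·t_prop = 130·0.0588235 + 2·0.106667 = 7.86 ms.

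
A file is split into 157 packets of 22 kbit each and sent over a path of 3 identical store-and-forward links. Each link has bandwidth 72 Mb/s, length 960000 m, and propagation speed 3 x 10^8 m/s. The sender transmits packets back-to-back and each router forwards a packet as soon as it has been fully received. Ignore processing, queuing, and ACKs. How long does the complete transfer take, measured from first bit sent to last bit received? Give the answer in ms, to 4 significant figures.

58.18 ms

Per-hop transmission t_tx = L/R = 22000/72000000 = 0.305556 ms.
Per-hop propagation t_prop = 960000/300000000 = 3.2 ms.
Pipeline fill: first packet needs 3·t_tx to clear all hops; remaining 156 packets each add one t_tx.
Total = (3+157-1)·t_tx + 3·t_prop = 159·0.305556 + 3·3.2 = 58.18 ms.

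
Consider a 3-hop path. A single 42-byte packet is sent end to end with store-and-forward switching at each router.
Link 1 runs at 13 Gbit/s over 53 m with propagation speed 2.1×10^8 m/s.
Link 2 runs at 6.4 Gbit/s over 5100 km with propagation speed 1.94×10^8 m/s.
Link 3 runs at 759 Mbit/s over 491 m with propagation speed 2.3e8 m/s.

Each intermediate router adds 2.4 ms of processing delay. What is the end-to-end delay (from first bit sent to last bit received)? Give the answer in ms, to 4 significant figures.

L = 42 × 8 = 336 bits.
Transmission delays (L/R per hop): 2.58462e-05, 5.25e-05, 0.000442688 ms; sum = 0.000521034 ms.
Propagation delays (d/s per hop): 0.000252381, 26.2887, 0.00213478 ms; sum = 26.291 ms.
Processing at 2 router(s): 2 × 2.4 ms = 4.8 ms.
End-to-end = 31.09 ms.

31.09 ms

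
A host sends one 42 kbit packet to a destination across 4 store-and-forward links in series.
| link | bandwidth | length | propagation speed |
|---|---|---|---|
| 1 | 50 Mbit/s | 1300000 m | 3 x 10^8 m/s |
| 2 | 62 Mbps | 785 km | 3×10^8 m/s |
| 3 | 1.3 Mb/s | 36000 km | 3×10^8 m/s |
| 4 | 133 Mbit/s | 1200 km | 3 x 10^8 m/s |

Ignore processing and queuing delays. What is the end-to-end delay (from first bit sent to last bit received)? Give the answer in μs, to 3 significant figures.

165000 μs

L = 42000 bits.
Transmission delays (L/R per hop): 840, 677.419, 32307.7, 315.789 μs; sum = 34140.9 μs.
Propagation delays (d/s per hop): 4333.33, 2616.67, 120000, 4000 μs; sum = 130950 μs.
End-to-end = 165000 μs.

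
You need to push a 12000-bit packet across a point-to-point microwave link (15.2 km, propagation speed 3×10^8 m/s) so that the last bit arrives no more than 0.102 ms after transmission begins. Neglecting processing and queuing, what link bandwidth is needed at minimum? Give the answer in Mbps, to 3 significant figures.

Propagation delay = 15200 / 300000000 = 0.0506667 ms.
Transmission budget = 0.102 − 0.0506667 = 0.0513333 ms.
R ≥ L / t_tx = 12000 bits / 5.13333e-05 s = 234 Mbps.

234 Mbps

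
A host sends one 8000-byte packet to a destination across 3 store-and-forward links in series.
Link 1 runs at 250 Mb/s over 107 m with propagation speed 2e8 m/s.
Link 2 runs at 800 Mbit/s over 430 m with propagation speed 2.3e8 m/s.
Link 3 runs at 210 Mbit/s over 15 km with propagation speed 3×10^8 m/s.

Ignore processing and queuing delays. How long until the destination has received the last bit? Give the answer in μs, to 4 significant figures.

L = 8000 × 8 = 64000 bits.
Transmission delays (L/R per hop): 256, 80, 304.762 μs; sum = 640.762 μs.
Propagation delays (d/s per hop): 0.535, 1.86957, 50 μs; sum = 52.4046 μs.
End-to-end = 693.2 μs.

693.2 μs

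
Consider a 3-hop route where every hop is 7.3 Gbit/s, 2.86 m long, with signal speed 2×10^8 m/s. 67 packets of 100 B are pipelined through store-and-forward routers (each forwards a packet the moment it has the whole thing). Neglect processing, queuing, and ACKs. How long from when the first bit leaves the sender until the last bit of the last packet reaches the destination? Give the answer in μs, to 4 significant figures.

Per-hop transmission t_tx = L/R = 800/7300000000 = 0.109589 μs.
Per-hop propagation t_prop = 2.86/200000000 = 0.0143 μs.
Pipeline fill: first packet needs 3·t_tx to clear all hops; remaining 66 packets each add one t_tx.
Total = (3+67-1)·t_tx + 3·t_prop = 69·0.109589 + 3·0.0143 = 7.605 μs.

7.605 μs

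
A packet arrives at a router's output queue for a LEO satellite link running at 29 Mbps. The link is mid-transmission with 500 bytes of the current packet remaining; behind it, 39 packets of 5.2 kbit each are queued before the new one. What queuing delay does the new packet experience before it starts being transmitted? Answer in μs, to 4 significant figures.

7131 μs

Each queued packet: L/R = 5200/29000000 = 179.31 μs.
39 queued → 6993.1 μs.
Plus remaining 4000 bits of current packet: 137.931 μs.
Queuing delay = 7131 μs.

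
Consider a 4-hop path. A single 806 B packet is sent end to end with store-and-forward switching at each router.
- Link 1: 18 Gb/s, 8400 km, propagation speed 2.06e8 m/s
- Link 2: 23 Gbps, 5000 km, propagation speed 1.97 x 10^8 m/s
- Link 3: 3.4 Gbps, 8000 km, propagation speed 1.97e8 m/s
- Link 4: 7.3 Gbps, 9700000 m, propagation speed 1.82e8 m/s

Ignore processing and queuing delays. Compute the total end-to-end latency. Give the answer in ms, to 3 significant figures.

160 ms

L = 806 × 8 = 6448 bits.
Transmission delays (L/R per hop): 0.000358222, 0.000280348, 0.00189647, 0.000883288 ms; sum = 0.00341833 ms.
Propagation delays (d/s per hop): 40.7767, 25.3807, 40.6091, 53.2967 ms; sum = 160.063 ms.
End-to-end = 160 ms.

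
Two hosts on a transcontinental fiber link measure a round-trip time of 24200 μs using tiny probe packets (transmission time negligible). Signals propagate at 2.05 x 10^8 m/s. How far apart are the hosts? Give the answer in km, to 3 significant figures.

One-way propagation = RTT/2 = 12100 μs.
d = s × t = 2.05e+08 × 0.0121 = 2480 km.

2480 km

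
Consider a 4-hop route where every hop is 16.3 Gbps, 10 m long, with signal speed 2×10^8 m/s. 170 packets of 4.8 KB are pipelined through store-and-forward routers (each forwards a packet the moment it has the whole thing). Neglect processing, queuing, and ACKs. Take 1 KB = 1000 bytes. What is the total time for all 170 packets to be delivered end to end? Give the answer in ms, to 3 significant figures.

0.408 ms

Per-hop transmission t_tx = L/R = 38400/16300000000 = 0.00235583 ms.
Per-hop propagation t_prop = 10/200000000 = 5e-05 ms.
Pipeline fill: first packet needs 4·t_tx to clear all hops; remaining 169 packets each add one t_tx.
Total = (4+170-1)·t_tx + 4·t_prop = 173·0.00235583 + 4·5e-05 = 0.408 ms.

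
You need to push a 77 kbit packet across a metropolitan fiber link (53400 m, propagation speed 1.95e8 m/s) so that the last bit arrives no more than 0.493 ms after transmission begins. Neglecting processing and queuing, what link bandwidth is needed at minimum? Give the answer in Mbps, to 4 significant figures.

Propagation delay = 53400 / 195000000 = 0.273846 ms.
Transmission budget = 0.493 − 0.273846 = 0.219154 ms.
R ≥ L / t_tx = 77000 bits / 0.000219154 s = 351.4 Mbps.

351.4 Mbps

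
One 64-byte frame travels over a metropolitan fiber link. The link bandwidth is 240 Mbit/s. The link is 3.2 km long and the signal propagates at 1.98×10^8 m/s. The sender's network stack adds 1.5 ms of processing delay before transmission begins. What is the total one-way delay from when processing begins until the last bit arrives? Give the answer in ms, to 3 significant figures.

1.52 ms

L = 64 × 8 = 512 bits.
Transmission delay = L/R = 512 / 240000000 = 0.00213333 ms.
Propagation delay = d/s = 3200 m / 198000000 m/s = 0.0161616 ms.
Plus processing delay 1.5 ms = 1.5 ms.
Total = 1.52 ms.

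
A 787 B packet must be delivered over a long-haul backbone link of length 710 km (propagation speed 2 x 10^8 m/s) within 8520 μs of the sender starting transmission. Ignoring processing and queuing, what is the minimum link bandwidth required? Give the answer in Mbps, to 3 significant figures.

1.27 Mbps

L = 6296 bits.
Propagation delay = 710000 / 200000000 = 3550 μs.
Transmission budget = 8520 − 3550 = 4970 μs.
R ≥ L / t_tx = 6296 bits / 0.00497 s = 1.27 Mbps.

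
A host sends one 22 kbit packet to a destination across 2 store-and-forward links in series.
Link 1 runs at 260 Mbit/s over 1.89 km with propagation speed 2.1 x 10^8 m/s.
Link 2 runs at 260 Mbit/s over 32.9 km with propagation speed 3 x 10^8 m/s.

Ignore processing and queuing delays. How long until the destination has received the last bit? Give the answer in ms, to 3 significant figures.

L = 22000 bits.
Transmission delay per hop = L/R = 22000/260000000 = 0.0846154 ms; 2 hops → 0.169231 ms.
Propagation delays (d/s per hop): 0.009, 0.109667 ms; sum = 0.118667 ms.
End-to-end = 0.288 ms.

0.288 ms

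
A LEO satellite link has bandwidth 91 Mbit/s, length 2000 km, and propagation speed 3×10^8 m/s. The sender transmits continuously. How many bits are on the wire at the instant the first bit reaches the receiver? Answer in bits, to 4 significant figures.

606700 bits

Propagation delay = 2000000 / 300000000 = 0.00666667 s.
BDP = R × t_prop = 91000000 × 0.00666667 = 606667 bits.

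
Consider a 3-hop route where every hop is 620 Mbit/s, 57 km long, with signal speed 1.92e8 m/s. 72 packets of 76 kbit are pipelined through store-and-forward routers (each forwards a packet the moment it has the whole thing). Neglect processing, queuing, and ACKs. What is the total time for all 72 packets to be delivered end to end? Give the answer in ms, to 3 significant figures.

9.96 ms

Per-hop transmission t_tx = L/R = 76000/620000000 = 0.122581 ms.
Per-hop propagation t_prop = 57000/192000000 = 0.296875 ms.
Pipeline fill: first packet needs 3·t_tx to clear all hops; remaining 71 packets each add one t_tx.
Total = (3+72-1)·t_tx + 3·t_prop = 74·0.122581 + 3·0.296875 = 9.96 ms.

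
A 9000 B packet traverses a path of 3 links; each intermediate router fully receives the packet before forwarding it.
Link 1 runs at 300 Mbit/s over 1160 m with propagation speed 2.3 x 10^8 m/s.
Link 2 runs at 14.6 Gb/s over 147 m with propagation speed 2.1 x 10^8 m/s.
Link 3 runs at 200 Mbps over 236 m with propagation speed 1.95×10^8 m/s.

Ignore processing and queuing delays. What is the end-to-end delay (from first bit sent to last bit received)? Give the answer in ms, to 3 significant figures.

L = 9000 × 8 = 72000 bits.
Transmission delays (L/R per hop): 0.24, 0.00493151, 0.36 ms; sum = 0.604932 ms.
Propagation delays (d/s per hop): 0.00504348, 0.0007, 0.00121026 ms; sum = 0.00695373 ms.
End-to-end = 0.612 ms.

0.612 ms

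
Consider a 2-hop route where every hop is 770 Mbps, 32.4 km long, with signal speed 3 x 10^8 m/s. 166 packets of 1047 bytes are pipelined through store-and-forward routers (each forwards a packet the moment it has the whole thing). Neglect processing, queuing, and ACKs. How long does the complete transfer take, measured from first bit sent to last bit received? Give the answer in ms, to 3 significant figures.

2.03 ms

Per-hop transmission t_tx = L/R = 8376/770000000 = 0.0108779 ms.
Per-hop propagation t_prop = 32400/300000000 = 0.108 ms.
Pipeline fill: first packet needs 2·t_tx to clear all hops; remaining 165 packets each add one t_tx.
Total = (2+166-1)·t_tx + 2·t_prop = 167·0.0108779 + 2·0.108 = 2.03 ms.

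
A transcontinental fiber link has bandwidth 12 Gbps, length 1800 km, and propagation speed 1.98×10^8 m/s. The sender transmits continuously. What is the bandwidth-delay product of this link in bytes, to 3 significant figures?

Propagation delay = 1800000 / 198000000 = 0.00909091 s.
BDP = R × t_prop = 12000000000 × 0.00909091 = 109091000 bits.
In bytes: 109091000/8 = 13600000 bytes.

13600000 bytes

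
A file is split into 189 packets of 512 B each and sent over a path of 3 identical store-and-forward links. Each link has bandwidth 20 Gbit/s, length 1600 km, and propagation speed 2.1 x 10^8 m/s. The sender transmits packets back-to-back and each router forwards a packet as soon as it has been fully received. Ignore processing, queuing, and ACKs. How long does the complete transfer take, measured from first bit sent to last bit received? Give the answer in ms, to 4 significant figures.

22.90 ms

Per-hop transmission t_tx = L/R = 4096/20000000000 = 0.0002048 ms.
Per-hop propagation t_prop = 1600000/210000000 = 7.61905 ms.
Pipeline fill: first packet needs 3·t_tx to clear all hops; remaining 188 packets each add one t_tx.
Total = (3+189-1)·t_tx + 3·t_prop = 191·0.0002048 + 3·7.61905 = 22.90 ms.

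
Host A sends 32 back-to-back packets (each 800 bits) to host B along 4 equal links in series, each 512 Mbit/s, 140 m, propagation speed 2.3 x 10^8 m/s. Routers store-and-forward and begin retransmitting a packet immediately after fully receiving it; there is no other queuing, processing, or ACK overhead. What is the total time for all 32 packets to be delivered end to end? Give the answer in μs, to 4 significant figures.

57.12 μs

Per-hop transmission t_tx = L/R = 800/512000000 = 1.5625 μs.
Per-hop propagation t_prop = 140/2.3e+08 = 0.608696 μs.
Pipeline fill: first packet needs 4·t_tx to clear all hops; remaining 31 packets each add one t_tx.
Total = (4+32-1)·t_tx + 4·t_prop = 35·1.5625 + 4·0.608696 = 57.12 μs.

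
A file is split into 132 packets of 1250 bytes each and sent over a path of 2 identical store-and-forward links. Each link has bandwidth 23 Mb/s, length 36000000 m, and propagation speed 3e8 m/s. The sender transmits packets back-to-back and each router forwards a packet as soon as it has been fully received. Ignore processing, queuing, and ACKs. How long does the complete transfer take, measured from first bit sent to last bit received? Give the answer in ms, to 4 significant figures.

297.8 ms

Per-hop transmission t_tx = L/R = 10000/23000000 = 0.434783 ms.
Per-hop propagation t_prop = 36000000/300000000 = 120 ms.
Pipeline fill: first packet needs 2·t_tx to clear all hops; remaining 131 packets each add one t_tx.
Total = (2+132-1)·t_tx + 2·t_prop = 133·0.434783 + 2·120 = 297.8 ms.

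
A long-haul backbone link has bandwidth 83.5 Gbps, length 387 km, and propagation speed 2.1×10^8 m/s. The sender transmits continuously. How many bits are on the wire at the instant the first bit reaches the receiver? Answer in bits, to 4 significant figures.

153900000 bits

Propagation delay = 387000 / 210000000 = 0.00184286 s.
BDP = R × t_prop = 83500000000 × 0.00184286 = 153879000 bits.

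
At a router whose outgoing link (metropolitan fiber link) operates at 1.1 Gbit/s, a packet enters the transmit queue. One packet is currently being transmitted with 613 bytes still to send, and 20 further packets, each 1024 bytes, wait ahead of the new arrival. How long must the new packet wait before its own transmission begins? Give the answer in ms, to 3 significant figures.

0.153 ms

Each queued packet: L/R = 8192/1100000000 = 0.00744727 ms.
20 queued → 0.148945 ms.
Plus remaining 4904 bits of current packet: 0.00445818 ms.
Queuing delay = 0.153 ms.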